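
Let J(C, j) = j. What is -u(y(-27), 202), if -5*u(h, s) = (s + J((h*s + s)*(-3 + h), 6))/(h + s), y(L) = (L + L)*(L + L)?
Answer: 104/7795 ≈ 0.013342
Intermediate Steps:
y(L) = 4*L**2 (y(L) = (2*L)*(2*L) = 4*L**2)
u(h, s) = -(6 + s)/(5*(h + s)) (u(h, s) = -(s + 6)/(5*(h + s)) = -(6 + s)/(5*(h + s)))
-u(y(-27), 202) = -(-6 - 1*202)/(5*(4*(-27)**2 + 202)) = -(-6 - 202)/(5*(4*729 + 202)) = -(-208)/(5*(2916 + 202)) = -(-208)/(5*3118) = -1*(-104/7795) = 104/7795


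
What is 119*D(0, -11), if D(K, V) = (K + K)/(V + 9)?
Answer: 0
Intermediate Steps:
D(K, V) = 2*K/(9 + V) (D(K, V) = (2*K)/(9 + V) = 2*K/(9 + V))
119*D(0, -11) = 119*(2*0/(9 - 11)) = 119*(2*0/(-2)) = 119*(2*0*(-½)) = 119*0 = 0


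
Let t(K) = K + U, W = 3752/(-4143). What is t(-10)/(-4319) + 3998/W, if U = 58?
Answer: -5109918633/1157492 ≈ -4414.6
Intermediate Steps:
W = -3752/4143 (W = 3752*(-1/4143) = -3752/4143 ≈ -0.90562)
t(K) = 58 + K (t(K) = K + 58 = 58 + K)
t(-10)/(-4319) + 3998/W = (58 - 10)/(-4319) + 3998/(-3752/4143) = 48*(-1/4319) + 3998*(-4143/3752) = -48/4319 - 8281857/1876 = -5109918633/1157492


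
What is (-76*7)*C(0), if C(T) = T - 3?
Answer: 1596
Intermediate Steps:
C(T) = -3 + T
(-76*7)*C(0) = (-76*7)*(-3 + 0) = -532*(-3) = 1596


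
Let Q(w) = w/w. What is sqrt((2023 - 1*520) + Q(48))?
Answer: 4*sqrt(94) ≈ 38.781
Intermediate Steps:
Q(w) = 1
sqrt((2023 - 1*520) + Q(48)) = sqrt((2023 - 1*520) + 1) = sqrt((2023 - 520) + 1) = sqrt(1503 + 1) = sqrt(1504) = 4*sqrt(94)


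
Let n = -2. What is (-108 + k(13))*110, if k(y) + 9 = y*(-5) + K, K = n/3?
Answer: -60280/3 ≈ -20093.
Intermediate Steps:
K = -⅔ (K = -2/3 = -2*⅓ = -⅔ ≈ -0.66667)
k(y) = -29/3 - 5*y (k(y) = -9 + (y*(-5) - ⅔) = -9 + (-5*y - ⅔) = -9 + (-⅔ - 5*y) = -29/3 - 5*y)
(-108 + k(13))*110 = (-108 + (-29/3 - 5*13))*110 = (-108 + (-29/3 - 65))*110 = (-108 - 224/3)*110 = -548/3*110 = -60280/3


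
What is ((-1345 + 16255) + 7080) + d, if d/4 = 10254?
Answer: 63006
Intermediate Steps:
d = 41016 (d = 4*10254 = 41016)
((-1345 + 16255) + 7080) + d = ((-1345 + 16255) + 7080) + 41016 = (14910 + 7080) + 41016 = 21990 + 41016 = 63006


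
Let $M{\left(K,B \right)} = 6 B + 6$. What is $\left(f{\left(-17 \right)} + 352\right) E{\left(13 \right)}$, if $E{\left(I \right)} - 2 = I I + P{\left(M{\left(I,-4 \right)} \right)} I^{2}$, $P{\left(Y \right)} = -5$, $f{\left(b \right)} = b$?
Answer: $-225790$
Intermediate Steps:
$M{\left(K,B \right)} = 6 + 6 B$
$E{\left(I \right)} = 2 - 4 I^{2}$ ($E{\left(I \right)} = 2 - \left(5 I^{2} - I I\right) = 2 + \left(I^{2} - 5 I^{2}\right) = 2 - 4 I^{2}$)
$\left(f{\left(-17 \right)} + 352\right) E{\left(13 \right)} = \left(-17 + 352\right) \left(2 - 4 \cdot 13^{2}\right) = 335 \left(2 - 676\right) = 335 \left(-674\right) = -225790$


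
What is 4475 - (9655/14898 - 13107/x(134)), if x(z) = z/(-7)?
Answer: 1891353832/499083 ≈ 3789.7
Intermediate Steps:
x(z) = -z/7 (x(z) = z*(-1/7) = -z/7)
4475 - (9655/14898 - 13107/x(134)) = 4475 - (9655/14898 - 13107/((-1/7*134))) = 4475 - (9655*(1/14898) - 13107/(-134/7)) = 4475 - (9655/14898 - 13107*(-7/134)) = 4475 - (9655/14898 + 91749/134) = 4475 - 1*342042593/499083 = 4475 - 342042593/499083 = 1891353832/499083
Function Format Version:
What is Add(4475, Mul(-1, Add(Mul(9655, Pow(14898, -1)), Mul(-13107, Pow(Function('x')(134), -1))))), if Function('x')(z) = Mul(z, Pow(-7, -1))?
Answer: Rational(1891353832, 499083) ≈ 3789.7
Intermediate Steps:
Function('x')(z) = Mul(Rational(-1, 7), z) (Function('x')(z) = Mul(z, Rational(-1, 7)) = Mul(Rational(-1, 7), z))
Add(4475, Mul(-1, Add(Mul(9655, Pow(14898, -1)), Mul(-13107, Pow(Function('x')(134), -1))))) = Add(4475, Mul(-1, Add(Mul(9655, Pow(14898, -1)), Mul(-13107, Pow(Mul(Rational(-1, 7), 134), -1))))) = Add(4475, Mul(-1, Add(Mul(9655, Rational(1, 14898)), Mul(-13107, Pow(Rational(-134, 7), -1))))) = Add(4475, Mul(-1, Add(Rational(9655, 14898), Mul(-13107, Rational(-7, 134))))) = Add(4475, Mul(-1, Add(Rational(9655, 14898), Rational(91749, 134)))) = Add(4475, Mul(-1, Rational(342042593, 499083))) = Add(4475, Rational(-342042593, 499083)) = Rational(1891353832, 499083)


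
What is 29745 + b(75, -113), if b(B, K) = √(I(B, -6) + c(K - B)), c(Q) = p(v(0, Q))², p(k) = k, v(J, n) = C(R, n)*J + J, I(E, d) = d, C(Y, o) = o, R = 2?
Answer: 29745 + I*√6 ≈ 29745.0 + 2.4495*I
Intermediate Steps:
v(J, n) = J + J*n (v(J, n) = n*J + J = J*n + J = J + J*n)
c(Q) = 0 (c(Q) = (0*(1 + Q))² = 0² = 0)
b(B, K) = I*√6 (b(B, K) = √(-6 + 0) = √(-6) = I*√6)
29745 + b(75, -113) = 29745 + I*√6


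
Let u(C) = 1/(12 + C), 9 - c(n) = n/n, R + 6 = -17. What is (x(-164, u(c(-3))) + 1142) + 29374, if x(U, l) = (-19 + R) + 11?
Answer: 30485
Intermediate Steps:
R = -23 (R = -6 - 17 = -23)
c(n) = 8 (c(n) = 9 - n/n = 9 - 1*1 = 9 - 1 = 8)
x(U, l) = -31 (x(U, l) = (-19 - 23) + 11 = -42 + 11 = -31)
(x(-164, u(c(-3))) + 1142) + 29374 = (-31 + 1142) + 29374 = 1111 + 29374 = 30485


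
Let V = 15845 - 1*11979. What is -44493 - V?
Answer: -48359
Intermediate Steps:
V = 3866 (V = 15845 - 11979 = 3866)
-44493 - V = -44493 - 1*3866 = -44493 - 3866 = -48359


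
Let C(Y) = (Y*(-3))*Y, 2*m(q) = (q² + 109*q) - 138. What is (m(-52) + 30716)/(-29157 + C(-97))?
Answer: -29165/57384 ≈ -0.50824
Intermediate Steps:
m(q) = -69 + q²/2 + 109*q/2 (m(q) = ((q² + 109*q) - 138)/2 = (-138 + q² + 109*q)/2 = -69 + q²/2 + 109*q/2)
C(Y) = -3*Y² (C(Y) = (-3*Y)*Y = -3*Y²)
(m(-52) + 30716)/(-29157 + C(-97)) = ((-69 + (½)*(-52)² + (109/2)*(-52)) + 30716)/(-29157 - 3*(-97)²) = ((-69 + (½)*2704 - 2834) + 30716)/(-29157 - 3*9409) = ((-69 + 1352 - 2834) + 30716)/(-29157 - 28227) = (-1551 + 30716)/(-57384) = 29165*(-1/57384) = -29165/57384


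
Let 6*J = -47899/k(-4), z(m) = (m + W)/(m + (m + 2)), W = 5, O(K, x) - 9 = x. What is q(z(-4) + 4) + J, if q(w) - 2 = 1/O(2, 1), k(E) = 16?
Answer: -238487/480 ≈ -496.85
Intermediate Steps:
O(K, x) = 9 + x
z(m) = (5 + m)/(2 + 2*m) (z(m) = (m + 5)/(m + (m + 2)) = (5 + m)/(m + (2 + m)) = (5 + m)/(2 + 2*m))
J = -47899/96 (J = (-47899/16)/6 = (-47899*1/16)/6 = (1/6)*(-47899/16) = -47899/96 ≈ -498.95)
q(w) = 21/10 (q(w) = 2 + 1/(9 + 1) = 2 + 1/10 = 21/10)
q(z(-4) + 4) + J = 21/10 - 47899/96 = -238487/480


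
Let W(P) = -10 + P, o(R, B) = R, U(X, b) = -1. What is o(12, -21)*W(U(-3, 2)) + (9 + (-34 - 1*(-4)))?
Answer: -153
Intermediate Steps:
o(12, -21)*W(U(-3, 2)) + (9 + (-34 - 1*(-4))) = 12*(-10 - 1) + (9 + (-34 - 1*(-4))) = 12*(-11) + (9 + (-34 + 4)) = -132 + (9 - 30) = -132 - 21 = -153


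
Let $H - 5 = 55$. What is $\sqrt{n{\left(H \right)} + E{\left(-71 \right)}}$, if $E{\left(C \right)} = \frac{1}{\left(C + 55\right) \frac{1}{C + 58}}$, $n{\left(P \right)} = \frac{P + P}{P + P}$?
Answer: $\frac{\sqrt{29}}{4} \approx 1.3463$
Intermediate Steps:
$H = 60$ ($H = 5 + 55 = 60$)
$n{\left(P \right)} = 1$ ($n{\left(P \right)} = \frac{2 P}{2 P} = 2 P \frac{1}{2 P} = 1$)
$E{\left(C \right)} = \frac{58 + C}{55 + C}$ ($E{\left(C \right)} = \frac{1}{\left(55 + C\right) \frac{1}{58 + C}} = \frac{1}{\frac{1}{58 + C} \left(55 + C\right)} = \frac{58 + C}{55 + C}$)
$\sqrt{n{\left(H \right)} + E{\left(-71 \right)}} = \sqrt{1 + \frac{58 - 71}{55 - 71}} = \sqrt{1 + \frac{1}{-16} \left(-13\right)} = \sqrt{1 - - \frac{13}{16}} = \sqrt{1 + \frac{13}{16}} = \sqrt{\frac{29}{16}} = \frac{\sqrt{29}}{4}$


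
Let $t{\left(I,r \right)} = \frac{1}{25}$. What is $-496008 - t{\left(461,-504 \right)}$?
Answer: $- \frac{12400201}{25} \approx -4.9601 \cdot 10^{5}$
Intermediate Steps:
$t{\left(I,r \right)} = \frac{1}{25}$
$-496008 - t{\left(461,-504 \right)} = -496008 - \frac{1}{25} = - \frac{12400201}{25}$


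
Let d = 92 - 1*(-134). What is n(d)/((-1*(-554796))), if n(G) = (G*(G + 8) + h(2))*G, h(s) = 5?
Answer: 5976457/277398 ≈ 21.545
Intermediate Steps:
d = 226 (d = 92 + 134 = 226)
n(G) = G*(5 + G*(8 + G)) (n(G) = (G*(G + 8) + 5)*G = (G*(8 + G) + 5)*G = (5 + G*(8 + G))*G = G*(5 + G*(8 + G)))
n(d)/((-1*(-554796))) = (226*(5 + 226² + 8*226))/((-1*(-554796))) = (226*(5 + 51076 + 1808))/554796 = (226*52889)*(1/554796) = 11952914*(1/554796) = 5976457/277398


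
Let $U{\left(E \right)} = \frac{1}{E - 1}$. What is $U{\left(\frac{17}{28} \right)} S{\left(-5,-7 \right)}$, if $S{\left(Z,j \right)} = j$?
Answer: $\frac{196}{11} \approx 17.818$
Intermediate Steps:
$U{\left(E \right)} = \frac{1}{-1 + E}$
$U{\left(\frac{17}{28} \right)} S{\left(-5,-7 \right)} = \frac{1}{-1 + \frac{17}{28}} \left(-7\right) = \frac{1}{- \frac{11}{28}} \left(-7\right) = \left(- \frac{28}{11}\right) \left(-7\right) = \frac{196}{11}$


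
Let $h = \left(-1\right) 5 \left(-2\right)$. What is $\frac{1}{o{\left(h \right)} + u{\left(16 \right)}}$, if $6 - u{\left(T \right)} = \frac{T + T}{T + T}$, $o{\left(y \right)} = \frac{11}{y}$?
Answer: $\frac{10}{61} \approx 0.16393$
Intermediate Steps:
$h = 10$ ($h = \left(-5\right) \left(-2\right) = 10$)
$u{\left(T \right)} = 5$ ($u{\left(T \right)} = 6 - \frac{T + T}{T + T} = 6 - \frac{2 T}{2 T} = 6 - 2 T \frac{1}{2 T} = 6 - 1 = 5$)
$\frac{1}{o{\left(h \right)} + u{\left(16 \right)}} = \frac{1}{\frac{11}{10} + 5} = \frac{1}{\frac{61}{10}} = \frac{10}{61}$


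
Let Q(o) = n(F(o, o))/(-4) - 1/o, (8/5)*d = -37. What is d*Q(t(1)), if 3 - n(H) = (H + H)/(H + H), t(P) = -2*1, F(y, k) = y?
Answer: 0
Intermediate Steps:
t(P) = -2
d = -185/8 (d = (5/8)*(-37) = -185/8 ≈ -23.125)
n(H) = 2 (n(H) = 3 - (H + H)/(H + H) = 3 - 2*H/(2*H) = 3 - 2*H*1/(2*H) = 3 - 1*1 = 3 - 1 = 2)
Q(o) = -1/2 - 1/o (Q(o) = 2/(-4) - 1/o = 2*(-1/4) - 1/o = -1/2 - 1/o)
d*Q(t(1)) = -185*(-2 - 1*(-2))/(16*(-2)) = -185*(-1)*(-2 + 2)/(16*2) = -185*(-1)*0/(16*2) = -185/8*0 = 0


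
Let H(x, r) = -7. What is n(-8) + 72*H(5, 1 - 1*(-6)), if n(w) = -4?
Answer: -508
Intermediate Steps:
n(-8) + 72*H(5, 1 - 1*(-6)) = -4 + 72*(-7) = -4 - 504 = -508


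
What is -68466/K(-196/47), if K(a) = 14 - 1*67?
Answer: 68466/53 ≈ 1291.8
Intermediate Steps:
K(a) = -53 (K(a) = 14 - 67 = -53)
-68466/K(-196/47) = -68466/(-53) = -68466*(-1/53) = 68466/53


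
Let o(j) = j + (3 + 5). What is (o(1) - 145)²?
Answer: 18496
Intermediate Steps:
o(j) = 8 + j (o(j) = j + 8 = 8 + j)
(o(1) - 145)² = ((8 + 1) - 145)² = (9 - 145)² = (-136)² = 18496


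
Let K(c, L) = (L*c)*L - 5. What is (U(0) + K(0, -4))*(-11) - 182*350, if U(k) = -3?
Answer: -63612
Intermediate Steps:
K(c, L) = -5 + c*L**2 (K(c, L) = c*L**2 - 5 = -5 + c*L**2)
(U(0) + K(0, -4))*(-11) - 182*350 = (-3 + (-5 + 0*(-4)**2))*(-11) - 182*350 = (-3 + (-5 + 0*16))*(-11) - 63700 = (-3 + (-5 + 0))*(-11) - 63700 = (-3 - 5)*(-11) - 63700 = -8*(-11) - 63700 = 88 - 63700 = -63612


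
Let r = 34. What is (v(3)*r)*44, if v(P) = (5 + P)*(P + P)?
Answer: 71808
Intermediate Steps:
v(P) = 2*P*(5 + P) (v(P) = (5 + P)*(2*P) = 2*P*(5 + P))
(v(3)*r)*44 = ((2*3*(5 + 3))*34)*44 = ((2*3*8)*34)*44 = (48*34)*44 = 1632*44 = 71808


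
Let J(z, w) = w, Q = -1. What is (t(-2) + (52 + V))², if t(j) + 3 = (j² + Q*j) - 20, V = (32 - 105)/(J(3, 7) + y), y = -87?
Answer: 8254129/6400 ≈ 1289.7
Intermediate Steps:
V = 73/80 (V = (32 - 105)/(7 - 87) = -73/(-80) = -73*(-1/80) = 73/80 ≈ 0.91250)
t(j) = -23 + j² - j (t(j) = -3 + ((j² - j) - 20) = -3 + (-20 + j² - j) = -23 + j² - j)
(t(-2) + (52 + V))² = ((-23 + (-2)² - 1*(-2)) + (52 + 73/80))² = ((-23 + 4 + 2) + 4233/80)² = (-17 + 4233/80)² = (2873/80)² = 8254129/6400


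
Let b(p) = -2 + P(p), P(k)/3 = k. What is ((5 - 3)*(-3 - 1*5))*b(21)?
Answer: -976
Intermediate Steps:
P(k) = 3*k
b(p) = -2 + 3*p
((5 - 3)*(-3 - 1*5))*b(21) = ((5 - 3)*(-3 - 1*5))*(-2 + 3*21) = (2*(-3 - 5))*(-2 + 63) = (2*(-8))*61 = -16*61 = -976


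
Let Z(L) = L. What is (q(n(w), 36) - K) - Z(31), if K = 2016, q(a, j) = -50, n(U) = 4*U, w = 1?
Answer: -2097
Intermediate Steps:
(q(n(w), 36) - K) - Z(31) = (-50 - 1*2016) - 1*31 = (-50 - 2016) - 31 = -2066 - 31 = -2097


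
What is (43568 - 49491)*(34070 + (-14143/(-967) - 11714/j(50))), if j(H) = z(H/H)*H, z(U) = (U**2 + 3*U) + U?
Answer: -24369090149738/120875 ≈ -2.0161e+8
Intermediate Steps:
z(U) = U**2 + 4*U
j(H) = 5*H (j(H) = ((H/H)*(4 + H/H))*H = (1*(4 + 1))*H = (1*5)*H = 5*H)
(43568 - 49491)*(34070 + (-14143/(-967) - 11714/j(50))) = (43568 - 49491)*(34070 + (-14143/(-967) - 11714/(5*50))) = -5923*(34070 + (-14143*(-1/967) - 11714/250)) = -5923*(34070 + (14143/967 - 11714*1/250)) = -5923*(34070 + (14143/967 - 5857/125)) = -5923*(34070 - 3895844/120875) = -5923*4114315406/120875 = -24369090149738/120875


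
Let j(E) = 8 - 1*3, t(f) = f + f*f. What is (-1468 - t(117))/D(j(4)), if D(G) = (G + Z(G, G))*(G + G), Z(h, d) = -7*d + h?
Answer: 7637/125 ≈ 61.096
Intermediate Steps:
t(f) = f + f²
Z(h, d) = h - 7*d
j(E) = 5 (j(E) = 8 - 3 = 5)
D(G) = -10*G² (D(G) = (G + (G - 7*G))*(G + G) = (G - 6*G)*(2*G) = (-5*G)*(2*G) = -10*G²)
(-1468 - t(117))/D(j(4)) = (-1468 - 117*(1 + 117))/((-10*5²)) = (-1468 - 117*118)/((-10*25)) = (-1468 - 1*13806)/(-250) = (-1468 - 13806)*(-1/250) = -15274*(-1/250) = 7637/125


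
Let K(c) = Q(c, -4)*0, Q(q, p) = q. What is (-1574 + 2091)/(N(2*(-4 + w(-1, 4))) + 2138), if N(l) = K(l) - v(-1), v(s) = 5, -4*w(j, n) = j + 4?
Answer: 517/2133 ≈ 0.24238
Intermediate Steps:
w(j, n) = -1 - j/4 (w(j, n) = -(j + 4)/4 = -(4 + j)/4 = -1 - j/4)
K(c) = 0 (K(c) = c*0 = 0)
N(l) = -5 (N(l) = 0 - 1*5 = 0 - 5 = -5)
(-1574 + 2091)/(N(2*(-4 + w(-1, 4))) + 2138) = (-1574 + 2091)/(-5 + 2138) = 517/2133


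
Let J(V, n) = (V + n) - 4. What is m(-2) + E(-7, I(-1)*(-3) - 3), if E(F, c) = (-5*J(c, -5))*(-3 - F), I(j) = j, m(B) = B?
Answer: 178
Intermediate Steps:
J(V, n) = -4 + V + n
E(F, c) = (-3 - F)*(45 - 5*c) (E(F, c) = (-5*(-4 + c - 5))*(-3 - F) = (-5*(-9 + c))*(-3 - F) = (45 - 5*c)*(-3 - F) = (-3 - F)*(45 - 5*c))
m(-2) + E(-7, I(-1)*(-3) - 3) = -2 + 5*(-9 + (-1*(-3) - 3))*(3 - 7) = -2 + 5*(-9 + (3 - 3))*(-4) = -2 + 5*(-9 + 0)*(-4) = -2 + 5*(-9)*(-4) = -2 + 180 = 178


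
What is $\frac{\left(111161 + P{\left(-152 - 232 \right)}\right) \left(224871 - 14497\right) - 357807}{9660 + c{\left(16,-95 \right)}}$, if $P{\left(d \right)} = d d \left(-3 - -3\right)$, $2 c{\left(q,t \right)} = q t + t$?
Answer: $\frac{46770052814}{17705} \approx 2.6416 \cdot 10^{6}$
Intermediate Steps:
$c{\left(q,t \right)} = \frac{t}{2} + \frac{q t}{2}$ ($c{\left(q,t \right)} = \frac{q t + t}{2} = \frac{t + q t}{2} = \frac{t}{2} + \frac{q t}{2}$)
$P{\left(d \right)} = 0$ ($P{\left(d \right)} = d^{2} \left(-3 + 3\right) = d^{2} \cdot 0 = 0$)
$\frac{\left(111161 + P{\left(-152 - 232 \right)}\right) \left(224871 - 14497\right) - 357807}{9660 + c{\left(16,-95 \right)}} = \frac{\left(111161 + 0\right) \left(224871 - 14497\right) - 357807}{9660 + \frac{1}{2} \left(-95\right) \left(1 + 16\right)} = \frac{111161 \cdot 210374 - 357807}{9660 + \frac{1}{2} \left(-95\right) 17} = \frac{23385384214 - 357807}{9660 - \frac{1615}{2}} = \frac{23385026407}{\frac{17705}{2}} = 23385026407 \cdot \frac{2}{17705} = \frac{46770052814}{17705}$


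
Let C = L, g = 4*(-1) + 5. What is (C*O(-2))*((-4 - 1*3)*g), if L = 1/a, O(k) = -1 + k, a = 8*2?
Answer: 21/16 ≈ 1.3125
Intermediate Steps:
g = 1 (g = -4 + 5 = 1)
a = 16
L = 1/16 ≈ 0.062500
C = 1/16 ≈ 0.062500
(C*O(-2))*((-4 - 1*3)*g) = ((-1 - 2)/16)*((-4 - 1*3)*1) = ((1/16)*(-3))*((-4 - 3)*1) = -(-21)/16 = -3/16*(-7) = 21/16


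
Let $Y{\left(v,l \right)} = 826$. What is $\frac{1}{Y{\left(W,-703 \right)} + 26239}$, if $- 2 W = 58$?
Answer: $\frac{1}{27065} \approx 3.6948 \cdot 10^{-5}$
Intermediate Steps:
$W = -29$ ($W = \left(- \frac{1}{2}\right) 58 = -29$)
$\frac{1}{Y{\left(W,-703 \right)} + 26239} = \frac{1}{826 + 26239} = \frac{1}{27065}$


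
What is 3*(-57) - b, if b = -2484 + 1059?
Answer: 1254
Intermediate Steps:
b = -1425
3*(-57) - b = 3*(-57) - 1*(-1425) = -171 + 1425 = 1254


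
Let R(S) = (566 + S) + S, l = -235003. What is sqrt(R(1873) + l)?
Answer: I*sqrt(230691) ≈ 480.3*I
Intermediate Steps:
R(S) = 566 + 2*S
sqrt(R(1873) + l) = sqrt((566 + 2*1873) - 235003) = sqrt((566 + 3746) - 235003) = sqrt(4312 - 235003) = sqrt(-230691) = I*sqrt(230691)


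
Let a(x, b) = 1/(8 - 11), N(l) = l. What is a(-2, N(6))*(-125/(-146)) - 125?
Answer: -54875/438 ≈ -125.29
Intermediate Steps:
a(x, b) = -⅓ (a(x, b) = 1/(-3) = -⅓)
a(-2, N(6))*(-125/(-146)) - 125 = -(-125)/(3*(-146)) - 125 = -(-125)*(-1)/(3*146) - 125 = -⅓*125/146 - 125 = -125/438 - 125 = -54875/438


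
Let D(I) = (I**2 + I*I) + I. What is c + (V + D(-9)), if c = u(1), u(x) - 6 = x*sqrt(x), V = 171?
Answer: 331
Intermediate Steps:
D(I) = I + 2*I**2 (D(I) = (I**2 + I**2) + I = 2*I**2 + I = I + 2*I**2)
u(x) = 6 + x**(3/2) (u(x) = 6 + x*sqrt(x) = 6 + x**(3/2))
c = 7 (c = 6 + 1**(3/2) = 6 + 1 = 7)
c + (V + D(-9)) = 7 + (171 - 9*(1 + 2*(-9))) = 7 + (171 - 9*(1 - 18)) = 7 + (171 - 9*(-17)) = 7 + (171 + 153) = 7 + 324 = 331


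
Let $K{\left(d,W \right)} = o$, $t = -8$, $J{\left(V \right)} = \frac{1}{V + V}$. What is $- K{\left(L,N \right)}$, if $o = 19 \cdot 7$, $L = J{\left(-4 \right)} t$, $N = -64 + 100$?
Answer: $-133$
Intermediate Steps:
$J{\left(V \right)} = \frac{1}{2 V}$
$N = 36$
$L = 1$ ($L = \frac{1}{2 \left(-4\right)} \left(-8\right) = \frac{1}{2} \left(- \frac{1}{4}\right) \left(-8\right) = \left(- \frac{1}{8}\right) \left(-8\right) = 1$)
$o = 133$
$K{\left(d,W \right)} = 133$
$- K{\left(L,N \right)} = \left(-1\right) 133 = -133$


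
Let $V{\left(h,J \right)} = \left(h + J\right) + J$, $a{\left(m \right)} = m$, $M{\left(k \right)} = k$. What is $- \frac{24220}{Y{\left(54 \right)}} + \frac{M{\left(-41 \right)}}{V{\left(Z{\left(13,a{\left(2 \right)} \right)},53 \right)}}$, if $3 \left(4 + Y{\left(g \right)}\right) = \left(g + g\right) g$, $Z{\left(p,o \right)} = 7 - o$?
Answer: $- \frac{138398}{10767} \approx -12.854$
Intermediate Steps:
$V{\left(h,J \right)} = h + 2 J$ ($V{\left(h,J \right)} = \left(J + h\right) + J = h + 2 J$)
$Y{\left(g \right)} = -4 + \frac{2 g^{2}}{3}$ ($Y{\left(g \right)} = -4 + \frac{\left(g + g\right) g}{3} = -4 + \frac{2 g g}{3} = -4 + \frac{2 g^{2}}{3}$)
$- \frac{24220}{Y{\left(54 \right)}} + \frac{M{\left(-41 \right)}}{V{\left(Z{\left(13,a{\left(2 \right)} \right)},53 \right)}} = - \frac{24220}{-4 + \frac{2 \cdot 54^{2}}{3}} - \frac{41}{\left(7 - 2\right) + 2 \cdot 53} = - \frac{24220}{-4 + \frac{2}{3} \cdot 2916} - \frac{41}{\left(7 - 2\right) + 106} = - \frac{24220}{-4 + 1944} - \frac{41}{5 + 106} = - \frac{24220}{1940} - \frac{41}{111} = \left(-24220\right) \frac{1}{1940} - \frac{41}{111} = - \frac{1211}{97} - \frac{41}{111} = - \frac{138398}{10767}$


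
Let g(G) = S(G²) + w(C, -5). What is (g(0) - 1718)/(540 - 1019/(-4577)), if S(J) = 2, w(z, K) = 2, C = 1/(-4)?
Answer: -7844978/2472599 ≈ -3.1728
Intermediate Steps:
C = -¼ ≈ -0.25000
g(G) = 4 (g(G) = 2 + 2 = 4)
(g(0) - 1718)/(540 - 1019/(-4577)) = (4 - 1718)/(540 - 1019/(-4577)) = -1714/(540 - 1019*(-1/4577)) = -1714/(540 + 1019/4577) = -1714/2472599/4577 = -1714*4577/2472599 = -7844978/2472599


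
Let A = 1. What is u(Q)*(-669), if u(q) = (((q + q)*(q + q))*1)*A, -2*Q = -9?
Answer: -54189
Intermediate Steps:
Q = 9/2 (Q = -½*(-9) = 9/2 ≈ 4.5000)
u(q) = 4*q² (u(q) = (((q + q)*(q + q))*1)*1 = (((2*q)*(2*q))*1)*1 = ((4*q²)*1)*1 = (4*q²)*1 = 4*q²)
u(Q)*(-669) = (4*(9/2)²)*(-669) = (4*(81/4))*(-669) = 81*(-669) = -54189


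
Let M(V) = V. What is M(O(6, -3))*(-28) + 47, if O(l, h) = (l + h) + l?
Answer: -205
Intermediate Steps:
O(l, h) = h + 2*l (O(l, h) = (h + l) + l = h + 2*l)
M(O(6, -3))*(-28) + 47 = (-3 + 2*6)*(-28) + 47 = (-3 + 12)*(-28) + 47 = 9*(-28) + 47 = -252 + 47 = -205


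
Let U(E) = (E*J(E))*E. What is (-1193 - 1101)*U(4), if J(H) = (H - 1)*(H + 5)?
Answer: -991008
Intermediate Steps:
J(H) = (-1 + H)*(5 + H)
U(E) = E**2*(-5 + E**2 + 4*E) (U(E) = (E*(-5 + E**2 + 4*E))*E = E**2*(-5 + E**2 + 4*E))
(-1193 - 1101)*U(4) = (-1193 - 1101)*(4**2*(-5 + 4**2 + 4*4)) = -36704*(-5 + 16 + 16) = -36704*27 = -2294*432 = -991008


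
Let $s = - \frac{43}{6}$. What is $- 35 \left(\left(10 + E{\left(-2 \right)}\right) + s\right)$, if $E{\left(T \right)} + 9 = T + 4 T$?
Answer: $\frac{3395}{6} \approx 565.83$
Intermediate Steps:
$s = - \frac{43}{6}$ ($s = \left(-43\right) \frac{1}{6} = - \frac{43}{6} \approx -7.1667$)
$E{\left(T \right)} = -9 + 5 T$ ($E{\left(T \right)} = -9 + \left(T + 4 T\right) = -9 + 5 T$)
$- 35 \left(\left(10 + E{\left(-2 \right)}\right) + s\right) = - 35 \left(\left(10 + \left(-9 + 5 \left(-2\right)\right)\right) - \frac{43}{6}\right) = - 35 \left(\left(10 - 19\right) - \frac{43}{6}\right) = - 35 \left(-9 - \frac{43}{6}\right) = \left(-35\right) \left(- \frac{97}{6}\right) = \frac{3395}{6}$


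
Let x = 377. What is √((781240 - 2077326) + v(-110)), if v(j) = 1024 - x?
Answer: I*√1295439 ≈ 1138.2*I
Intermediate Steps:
v(j) = 647 (v(j) = 1024 - 1*377 = 1024 - 377 = 647)
√((781240 - 2077326) + v(-110)) = √((781240 - 2077326) + 647) = √(-1296086 + 647) = √(-1295439) = I*√1295439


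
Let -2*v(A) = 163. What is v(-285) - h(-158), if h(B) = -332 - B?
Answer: 185/2 ≈ 92.500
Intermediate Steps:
v(A) = -163/2 (v(A) = -½*163 = -163/2)
v(-285) - h(-158) = -163/2 - (-332 - 1*(-158)) = -163/2 - (-332 + 158) = -163/2 - 1*(-174) = -163/2 + 174 = 185/2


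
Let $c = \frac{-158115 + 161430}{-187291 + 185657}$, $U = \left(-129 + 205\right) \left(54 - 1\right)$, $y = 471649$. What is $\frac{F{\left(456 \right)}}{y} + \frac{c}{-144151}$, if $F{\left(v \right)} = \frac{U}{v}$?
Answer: $\frac{5466215878}{166640242422549} \approx 3.2803 \cdot 10^{-5}$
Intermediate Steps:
$U = 4028$ ($U = 76 \cdot 53 = 4028$)
$F{\left(v \right)} = \frac{4028}{v}$
$c = - \frac{3315}{1634}$ ($c = \frac{3315}{-1634} = 3315 \left(- \frac{1}{1634}\right) = - \frac{3315}{1634} \approx -2.0288$)
$\frac{F{\left(456 \right)}}{y} + \frac{c}{-144151} = \frac{4028 \cdot \frac{1}{456}}{471649} - \frac{3315}{1634 \left(-144151\right)} = 4028 \cdot \frac{1}{456} \cdot \frac{1}{471649} - - \frac{3315}{235542734} = \frac{53}{6} \cdot \frac{1}{471649} + \frac{3315}{235542734} = \frac{53}{2829894} + \frac{3315}{235542734} = \frac{5466215878}{166640242422549}$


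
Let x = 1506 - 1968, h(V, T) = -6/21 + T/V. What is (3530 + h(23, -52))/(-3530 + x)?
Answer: -70990/80339 ≈ -0.88363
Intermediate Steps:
h(V, T) = -2/7 + T/V (h(V, T) = -6*1/21 + T/V = -2/7 + T/V)
x = -462
(3530 + h(23, -52))/(-3530 + x) = (3530 + (-2/7 - 52/23))/(-3530 - 462) = (3530 + (-2/7 - 52*1/23))/(-3992) = (3530 + (-2/7 - 52/23))*(-1/3992) = (3530 - 410/161)*(-1/3992) = (567920/161)*(-1/3992) = -70990/80339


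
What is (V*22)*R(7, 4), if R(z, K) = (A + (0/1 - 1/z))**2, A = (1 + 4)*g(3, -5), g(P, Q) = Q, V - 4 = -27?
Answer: -15673856/49 ≈ -3.1987e+5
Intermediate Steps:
V = -23 (V = 4 - 27 = -23)
A = -25 (A = (1 + 4)*(-5) = 5*(-5) = -25)
R(z, K) = (-25 - 1/z)**2 (R(z, K) = (-25 + (0/1 - 1/z))**2 = (-25 + (0*1 - 1/z))**2 = (-25 + (0 - 1/z))**2 = (-25 - 1/z)**2)
(V*22)*R(7, 4) = (-23*22)*((1 + 25*7)**2/7**2) = -506*(1 + 175)**2/49 = -506*176**2/49 = -506*30976/49 = -15673856/49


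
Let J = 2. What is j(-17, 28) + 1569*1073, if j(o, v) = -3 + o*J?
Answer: 1683500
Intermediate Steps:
j(o, v) = -3 + 2*o (j(o, v) = -3 + o*2 = -3 + 2*o)
j(-17, 28) + 1569*1073 = (-3 + 2*(-17)) + 1569*1073 = (-3 - 34) + 1683537 = -37 + 1683537 = 1683500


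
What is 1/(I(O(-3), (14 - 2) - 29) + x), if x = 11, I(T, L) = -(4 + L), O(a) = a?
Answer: 1/24 ≈ 0.041667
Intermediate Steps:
I(T, L) = -4 - L
1/(I(O(-3), (14 - 2) - 29) + x) = 1/((-4 - ((14 - 2) - 29)) + 11) = 1/((-4 - (12 - 29)) + 11) = 1/((-4 - 1*(-17)) + 11) = 1/((-4 + 17) + 11) = 1/(13 + 11) = 1/24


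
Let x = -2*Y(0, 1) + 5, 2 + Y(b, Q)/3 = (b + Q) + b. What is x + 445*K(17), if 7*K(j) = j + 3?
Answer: 8977/7 ≈ 1282.4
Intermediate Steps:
Y(b, Q) = -6 + 3*Q + 6*b (Y(b, Q) = -6 + 3*((b + Q) + b) = -6 + 3*((Q + b) + b) = -6 + 3*(Q + 2*b) = -6 + (3*Q + 6*b) = -6 + 3*Q + 6*b)
x = 11 (x = -2*(-6 + 3*1 + 6*0) + 5 = -2*(-6 + 3 + 0) + 5 = -2*(-3) + 5 = 6 + 5 = 11)
K(j) = 3/7 + j/7 (K(j) = (j + 3)/7 = (3 + j)/7 = 3/7 + j/7)
x + 445*K(17) = 11 + 445*(3/7 + (⅐)*17) = 11 + 445*(3/7 + 17/7) = 11 + 445*(20/7) = 11 + 8900/7 = 8977/7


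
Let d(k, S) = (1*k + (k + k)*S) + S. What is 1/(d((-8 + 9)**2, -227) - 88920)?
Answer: -1/89600 ≈ -1.1161e-5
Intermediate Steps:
d(k, S) = S + k + 2*S*k (d(k, S) = (k + (2*k)*S) + S = (k + 2*S*k) + S = S + k + 2*S*k)
1/(d((-8 + 9)**2, -227) - 88920) = 1/((-227 + (-8 + 9)**2 + 2*(-227)*(-8 + 9)**2) - 88920) = 1/((-227 + 1**2 + 2*(-227)*1**2) - 88920) = 1/((-227 + 1 + 2*(-227)*1) - 88920) = 1/((-227 + 1 - 454) - 88920) = 1/(-680 - 88920) = 1/(-89600) = -1/89600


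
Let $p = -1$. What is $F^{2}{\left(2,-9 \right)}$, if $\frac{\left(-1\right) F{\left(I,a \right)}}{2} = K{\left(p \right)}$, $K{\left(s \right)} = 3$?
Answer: $36$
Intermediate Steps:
$F{\left(I,a \right)} = -6$ ($F{\left(I,a \right)} = \left(-2\right) 3 = -6$)
$F^{2}{\left(2,-9 \right)} = \left(-6\right)^{2} = 36$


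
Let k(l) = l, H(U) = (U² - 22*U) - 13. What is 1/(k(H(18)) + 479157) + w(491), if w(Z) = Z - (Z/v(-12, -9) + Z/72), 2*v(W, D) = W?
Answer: 2440452661/4311648 ≈ 566.01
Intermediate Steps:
v(W, D) = W/2
H(U) = -13 + U² - 22*U
w(Z) = 83*Z/72 (w(Z) = Z - (Z/(((½)*(-12))) + Z/72) = Z - (Z/(-6) + Z*(1/72)) = Z - (Z*(-⅙) + Z/72) = Z - (-Z/6 + Z/72) = Z - (-11)*Z/72 = Z + 11*Z/72 = 83*Z/72)
1/(k(H(18)) + 479157) + w(491) = 1/((-13 + 18² - 22*18) + 479157) + (83/72)*491 = 1/((-13 + 324 - 396) + 479157) + 40753/72 = 1/(-85 + 479157) + 40753/72 = 1/479072 + 40753/72 = 2440452661/4311648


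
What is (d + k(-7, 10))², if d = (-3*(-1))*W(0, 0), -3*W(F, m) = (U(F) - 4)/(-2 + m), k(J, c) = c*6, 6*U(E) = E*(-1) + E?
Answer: 3364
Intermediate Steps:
U(E) = 0 (U(E) = (E*(-1) + E)/6 = (-E + E)/6 = (⅙)*0 = 0)
k(J, c) = 6*c
W(F, m) = 4/(3*(-2 + m)) (W(F, m) = -(0 - 4)/(3*(-2 + m)) = -(-4)/(3*(-2 + m)) = 4/(3*(-2 + m)))
d = -2 (d = (-3*(-1))*(4/(3*(-2 + 0))) = 3*((4/3)/(-2)) = 3*((4/3)*(-½)) = 3*(-⅔) = -2)
(d + k(-7, 10))² = (-2 + 6*10)² = (-2 + 60)² = 58² = 3364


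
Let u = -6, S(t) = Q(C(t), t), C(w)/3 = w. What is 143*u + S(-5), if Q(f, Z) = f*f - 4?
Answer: -637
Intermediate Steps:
C(w) = 3*w
Q(f, Z) = -4 + f² (Q(f, Z) = f² - 4 = -4 + f²)
S(t) = -4 + 9*t² (S(t) = -4 + (3*t)² = -4 + 9*t²)
143*u + S(-5) = 143*(-6) + (-4 + 9*(-5)²) = -858 + (-4 + 9*25) = -858 + (-4 + 225) = -858 + 221 = -637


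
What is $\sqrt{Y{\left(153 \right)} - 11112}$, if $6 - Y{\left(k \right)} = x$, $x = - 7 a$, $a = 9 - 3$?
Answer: $2 i \sqrt{2766} \approx 105.19 i$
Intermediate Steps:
$a = 6$
$x = -42$ ($x = \left(-7\right) 6 = -42$)
$Y{\left(k \right)} = 48$ ($Y{\left(k \right)} = 6 - -42 = 6 + 42 = 48$)
$\sqrt{Y{\left(153 \right)} - 11112} = \sqrt{48 - 11112} = \sqrt{-11064} = 2 i \sqrt{2766}$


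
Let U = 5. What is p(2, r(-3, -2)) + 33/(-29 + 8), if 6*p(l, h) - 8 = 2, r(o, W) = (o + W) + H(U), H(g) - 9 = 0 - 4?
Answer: 2/21 ≈ 0.095238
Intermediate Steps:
H(g) = 5 (H(g) = 9 + (0 - 4) = 9 - 4 = 5)
r(o, W) = 5 + W + o (r(o, W) = (o + W) + 5 = (W + o) + 5 = 5 + W + o)
p(l, h) = 5/3 (p(l, h) = 4/3 + (⅙)*2 = 4/3 + ⅓ = 5/3)
p(2, r(-3, -2)) + 33/(-29 + 8) = 5/3 + 33/(-29 + 8) = 5/3 + 33/(-21) = 5/3 - 1/21*33 = 5/3 - 11/7 = 2/21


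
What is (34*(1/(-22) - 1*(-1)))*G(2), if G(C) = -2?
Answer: -714/11 ≈ -64.909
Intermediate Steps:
(34*(1/(-22) - 1*(-1)))*G(2) = (34*(1/(-22) - 1*(-1)))*(-2) = (34*(-1/22 + 1))*(-2) = (34*(21/22))*(-2) = (357/11)*(-2) = -714/11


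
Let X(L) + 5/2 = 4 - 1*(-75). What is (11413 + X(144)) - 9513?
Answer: 3953/2 ≈ 1976.5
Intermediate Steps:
X(L) = 153/2 (X(L) = -5/2 + (4 - 1*(-75)) = -5/2 + (4 + 75) = -5/2 + 79 = 153/2)
(11413 + X(144)) - 9513 = (11413 + 153/2) - 9513 = 22979/2 - 9513 = 3953/2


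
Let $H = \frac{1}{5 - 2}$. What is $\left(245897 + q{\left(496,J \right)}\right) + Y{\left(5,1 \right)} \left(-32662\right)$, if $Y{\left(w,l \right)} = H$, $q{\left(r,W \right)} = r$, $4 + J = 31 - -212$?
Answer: $\frac{706517}{3} \approx 2.3551 \cdot 10^{5}$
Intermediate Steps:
$J = 239$ ($J = -4 + \left(31 - -212\right) = -4 + \left(31 + 212\right) = -4 + 243 = 239$)
$H = \frac{1}{3} \approx 0.33333$
$Y{\left(w,l \right)} = \frac{1}{3}$
$\left(245897 + q{\left(496,J \right)}\right) + Y{\left(5,1 \right)} \left(-32662\right) = \left(245897 + 496\right) + \frac{1}{3} \left(-32662\right) = 246393 - \frac{32662}{3} = \frac{706517}{3}$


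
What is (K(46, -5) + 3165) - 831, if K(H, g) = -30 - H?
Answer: 2258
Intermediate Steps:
(K(46, -5) + 3165) - 831 = ((-30 - 1*46) + 3165) - 831 = ((-30 - 46) + 3165) - 831 = (-76 + 3165) - 831 = 3089 - 831 = 2258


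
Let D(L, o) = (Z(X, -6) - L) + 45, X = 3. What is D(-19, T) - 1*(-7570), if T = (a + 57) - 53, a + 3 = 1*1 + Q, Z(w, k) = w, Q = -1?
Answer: 7637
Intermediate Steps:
a = -3 (a = -3 + (1*1 - 1) = -3 + (1 - 1) = -3 + 0 = -3)
T = 1 (T = (-3 + 57) - 53 = 54 - 53 = 1)
D(L, o) = 48 - L (D(L, o) = (3 - L) + 45 = 48 - L)
D(-19, T) - 1*(-7570) = (48 - 1*(-19)) - 1*(-7570) = (48 + 19) + 7570 = 67 + 7570 = 7637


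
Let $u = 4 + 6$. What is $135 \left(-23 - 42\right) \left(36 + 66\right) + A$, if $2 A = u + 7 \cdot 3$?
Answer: $- \frac{1790069}{2} \approx -8.9503 \cdot 10^{5}$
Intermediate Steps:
$u = 10$
$A = \frac{31}{2}$ ($A = \frac{10 + 7 \cdot 3}{2} = \frac{10 + 21}{2} = \frac{1}{2} \cdot 31 = \frac{31}{2} \approx 15.5$)
$135 \left(-23 - 42\right) \left(36 + 66\right) + A = 135 \left(-23 - 42\right) \left(36 + 66\right) + \frac{31}{2} = 135 \left(\left(-65\right) 102\right) + \frac{31}{2} = 135 \left(-6630\right) + \frac{31}{2} = -895050 + \frac{31}{2} = - \frac{1790069}{2}$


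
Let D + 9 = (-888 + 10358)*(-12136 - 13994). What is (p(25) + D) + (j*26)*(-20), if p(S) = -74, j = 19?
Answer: -247461063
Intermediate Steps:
D = -247451109 (D = -9 + (-888 + 10358)*(-12136 - 13994) = -9 + 9470*(-26130) = -9 - 247451100 = -247451109)
(p(25) + D) + (j*26)*(-20) = (-74 - 247451109) + (19*26)*(-20) = -247451183 + 494*(-20) = -247451183 - 9880 = -247461063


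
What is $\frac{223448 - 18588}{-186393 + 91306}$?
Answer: $- \frac{204860}{95087} \approx -2.1544$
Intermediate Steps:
$\frac{223448 - 18588}{-186393 + 91306} = \frac{223448 + \left(-241092 + 222504\right)}{-95087} = \left(223448 - 18588\right) \left(- \frac{1}{95087}\right) = 204860 \left(- \frac{1}{95087}\right) = - \frac{204860}{95087}$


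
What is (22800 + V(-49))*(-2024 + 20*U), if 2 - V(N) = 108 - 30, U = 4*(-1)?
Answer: -47811296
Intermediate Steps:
U = -4
V(N) = -76 (V(N) = 2 - (108 - 30) = 2 - 1*78 = 2 - 78 = -76)
(22800 + V(-49))*(-2024 + 20*U) = (22800 - 76)*(-2024 + 20*(-4)) = 22724*(-2024 - 80) = 22724*(-2104) = -47811296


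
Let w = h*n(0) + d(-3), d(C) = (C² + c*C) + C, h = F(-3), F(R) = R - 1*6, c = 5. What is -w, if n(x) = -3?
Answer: -18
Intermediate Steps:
F(R) = -6 + R (F(R) = R - 6 = -6 + R)
h = -9 (h = -6 - 3 = -9)
d(C) = C² + 6*C (d(C) = (C² + 5*C) + C = C² + 6*C)
w = 18 (w = -9*(-3) - 3*(6 - 3) = 27 - 3*3 = 27 - 9 = 18)
-w = -1*18 = -18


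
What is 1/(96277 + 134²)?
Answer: 1/114233 ≈ 8.7540e-6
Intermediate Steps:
1/(96277 + 134²) = 1/(96277 + 17956) = 1/114233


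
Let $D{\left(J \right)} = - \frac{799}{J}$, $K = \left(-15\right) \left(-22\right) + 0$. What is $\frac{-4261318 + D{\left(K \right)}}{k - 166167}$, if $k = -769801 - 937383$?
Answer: $\frac{1406235739}{618205830} \approx 2.2747$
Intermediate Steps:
$K = 330$ ($K = 330 + 0 = 330$)
$k = -1707184$
$\frac{-4261318 + D{\left(K \right)}}{k - 166167} = \frac{-4261318 - \frac{799}{330}}{-1707184 - 166167} = \frac{-4261318 - \frac{799}{330}}{-1873351} = \left(- \frac{1406235739}{330}\right) \left(- \frac{1}{1873351}\right) = \frac{1406235739}{618205830}$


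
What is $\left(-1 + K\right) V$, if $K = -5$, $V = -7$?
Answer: $42$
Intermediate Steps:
$\left(-1 + K\right) V = \left(-1 - 5\right) \left(-7\right) = \left(-6\right) \left(-7\right) = 42$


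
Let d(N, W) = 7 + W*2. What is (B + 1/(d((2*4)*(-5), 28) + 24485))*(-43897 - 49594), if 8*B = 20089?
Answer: -11526149656745/49096 ≈ -2.3477e+8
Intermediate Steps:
d(N, W) = 7 + 2*W
B = 20089/8 (B = (⅛)*20089 = 20089/8 ≈ 2511.1)
(B + 1/(d((2*4)*(-5), 28) + 24485))*(-43897 - 49594) = (20089/8 + 1/((7 + 2*28) + 24485))*(-43897 - 49594) = (20089/8 + 1/((7 + 56) + 24485))*(-93491) = (20089/8 + 1/(63 + 24485))*(-93491) = (20089/8 + 1/24548)*(-93491) = (123286195/49096)*(-93491) = -11526149656745/49096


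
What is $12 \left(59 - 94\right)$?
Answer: $-420$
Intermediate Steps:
$12 \left(59 - 94\right) = 12 \left(-35\right) = -420$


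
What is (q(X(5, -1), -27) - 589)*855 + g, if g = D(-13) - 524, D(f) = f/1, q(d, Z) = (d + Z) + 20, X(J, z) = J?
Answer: -505842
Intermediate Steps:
q(d, Z) = 20 + Z + d (q(d, Z) = (Z + d) + 20 = 20 + Z + d)
D(f) = f (D(f) = f*1 = f)
g = -537 (g = -13 - 524 = -537)
(q(X(5, -1), -27) - 589)*855 + g = ((20 - 27 + 5) - 589)*855 - 537 = (-2 - 589)*855 - 537 = -591*855 - 537 = -505305 - 537 = -505842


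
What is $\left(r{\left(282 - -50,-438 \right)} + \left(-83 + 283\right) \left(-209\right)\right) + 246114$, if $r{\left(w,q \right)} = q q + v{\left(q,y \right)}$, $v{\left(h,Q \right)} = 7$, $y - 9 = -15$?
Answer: $396165$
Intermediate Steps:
$y = -6$ ($y = 9 - 15 = -6$)
$r{\left(w,q \right)} = 7 + q^{2}$ ($r{\left(w,q \right)} = q q + 7 = q^{2} + 7 = 7 + q^{2}$)
$\left(r{\left(282 - -50,-438 \right)} + \left(-83 + 283\right) \left(-209\right)\right) + 246114 = \left(\left(7 + \left(-438\right)^{2}\right) + \left(-83 + 283\right) \left(-209\right)\right) + 246114 = \left(\left(7 + 191844\right) + 200 \left(-209\right)\right) + 246114 = \left(191851 - 41800\right) + 246114 = 150051 + 246114 = 396165$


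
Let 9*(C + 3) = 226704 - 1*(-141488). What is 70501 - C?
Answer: 266344/9 ≈ 29594.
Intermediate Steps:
C = 368165/9 (C = -3 + (226704 - 1*(-141488))/9 = -3 + (226704 + 141488)/9 = -3 + (⅑)*368192 = -3 + 368192/9 = 368165/9 ≈ 40907.)
70501 - C = 70501 - 1*368165/9 = 70501 - 368165/9 = 266344/9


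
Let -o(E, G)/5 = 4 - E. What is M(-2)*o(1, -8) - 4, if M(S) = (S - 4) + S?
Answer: 116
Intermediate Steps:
o(E, G) = -20 + 5*E (o(E, G) = -5*(4 - E) = -20 + 5*E)
M(S) = -4 + 2*S (M(S) = (-4 + S) + S = -4 + 2*S)
M(-2)*o(1, -8) - 4 = (-4 + 2*(-2))*(-20 + 5*1) - 4 = (-4 - 4)*(-20 + 5) - 4 = -8*(-15) - 4 = 120 - 4 = 116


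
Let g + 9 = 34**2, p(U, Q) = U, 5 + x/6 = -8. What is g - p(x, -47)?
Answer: 1225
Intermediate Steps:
x = -78 (x = -30 + 6*(-8) = -30 - 48 = -78)
g = 1147 (g = -9 + 34**2 = -9 + 1156 = 1147)
g - p(x, -47) = 1147 - 1*(-78) = 1147 + 78 = 1225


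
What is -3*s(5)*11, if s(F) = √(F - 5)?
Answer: 0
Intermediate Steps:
s(F) = √(-5 + F)
-3*s(5)*11 = -3*√(-5 + 5)*11 = -3*√0*11 = -3*0*11 = 0*11 = 0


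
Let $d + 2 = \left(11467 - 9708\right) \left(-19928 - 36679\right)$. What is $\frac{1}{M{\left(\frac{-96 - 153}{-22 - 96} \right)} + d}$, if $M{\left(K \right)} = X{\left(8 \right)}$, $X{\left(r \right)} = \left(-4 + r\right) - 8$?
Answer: $- \frac{1}{99571719} \approx -1.0043 \cdot 10^{-8}$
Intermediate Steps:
$d = -99571715$ ($d = -2 + \left(11467 - 9708\right) \left(-19928 - 36679\right) = -2 + 1759 \left(-56607\right) = -2 - 99571713 = -99571715$)
$X{\left(r \right)} = -12 + r$ ($X{\left(r \right)} = \left(-4 + r\right) - 8 = -12 + r$)
$M{\left(K \right)} = -4$ ($M{\left(K \right)} = -12 + 8 = -4$)
$\frac{1}{M{\left(\frac{-96 - 153}{-22 - 96} \right)} + d} = \frac{1}{-4 - 99571715} = \frac{1}{-99571719} = - \frac{1}{99571719}$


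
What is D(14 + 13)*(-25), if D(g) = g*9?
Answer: -6075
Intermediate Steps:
D(g) = 9*g
D(14 + 13)*(-25) = (9*(14 + 13))*(-25) = (9*27)*(-25) = 243*(-25) = -6075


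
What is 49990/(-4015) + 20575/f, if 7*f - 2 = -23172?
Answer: -9923021/531586 ≈ -18.667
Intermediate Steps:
f = -3310 (f = 2/7 + (⅐)*(-23172) = 2/7 - 23172/7 = -3310)
49990/(-4015) + 20575/f = 49990/(-4015) + 20575/(-3310) = 49990*(-1/4015) + 20575*(-1/3310) = -9998/803 - 4115/662 = -9923021/531586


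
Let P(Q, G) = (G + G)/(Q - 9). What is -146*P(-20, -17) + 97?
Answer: -2151/29 ≈ -74.172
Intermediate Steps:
P(Q, G) = 2*G/(-9 + Q) (P(Q, G) = (2*G)/(-9 + Q) = 2*G/(-9 + Q))
-146*P(-20, -17) + 97 = -292*(-17)/(-9 - 20) + 97 = -292*(-17)/(-29) + 97 = -292*(-17)*(-1)/29 + 97 = -146*34/29 + 97 = -4964/29 + 97 = -2151/29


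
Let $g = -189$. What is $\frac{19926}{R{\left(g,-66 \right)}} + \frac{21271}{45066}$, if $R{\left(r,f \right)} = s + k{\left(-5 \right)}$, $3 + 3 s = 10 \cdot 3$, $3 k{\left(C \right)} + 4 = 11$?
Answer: $\frac{1347339281}{766122} \approx 1758.6$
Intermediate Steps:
$k{\left(C \right)} = \frac{7}{3}$ ($k{\left(C \right)} = - \frac{4}{3} + \frac{1}{3} \cdot 11 = - \frac{4}{3} + \frac{11}{3} = \frac{7}{3}$)
$s = 9$ ($s = -1 + \frac{10 \cdot 3}{3} = -1 + \frac{1}{3} \cdot 30 = -1 + 10 = 9$)
$R{\left(r,f \right)} = \frac{34}{3}$ ($R{\left(r,f \right)} = 9 + \frac{7}{3} = \frac{34}{3}$)
$\frac{19926}{R{\left(g,-66 \right)}} + \frac{21271}{45066} = \frac{19926}{\frac{34}{3}} + \frac{21271}{45066} = 19926 \cdot \frac{3}{34} + 21271 \cdot \frac{1}{45066} = \frac{29889}{17} + \frac{21271}{45066} = \frac{1347339281}{766122}$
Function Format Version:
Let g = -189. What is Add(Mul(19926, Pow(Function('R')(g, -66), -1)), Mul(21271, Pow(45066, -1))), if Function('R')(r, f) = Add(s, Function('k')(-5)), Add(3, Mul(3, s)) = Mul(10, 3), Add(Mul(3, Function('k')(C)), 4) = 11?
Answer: Rational(1347339281, 766122) ≈ 1758.6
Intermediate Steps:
Function('k')(C) = Rational(7, 3) (Function('k')(C) = Add(Rational(-4, 3), Mul(Rational(1, 3), 11)) = Add(Rational(-4, 3), Rational(11, 3)) = Rational(7, 3))
s = 9 (s = Add(-1, Mul(Rational(1, 3), Mul(10, 3))) = Add(-1, Mul(Rational(1, 3), 30)) = Add(-1, 10) = 9)
Function('R')(r, f) = Rational(34, 3) (Function('R')(r, f) = Add(9, Rational(7, 3)) = Rational(34, 3))
Add(Mul(19926, Pow(Function('R')(g, -66), -1)), Mul(21271, Pow(45066, -1))) = Add(Mul(19926, Pow(Rational(34, 3), -1)), Mul(21271, Pow(45066, -1))) = Add(Mul(19926, Rational(3, 34)), Mul(21271, Rational(1, 45066))) = Add(Rational(29889, 17), Rational(21271, 45066)) = Rational(1347339281, 766122)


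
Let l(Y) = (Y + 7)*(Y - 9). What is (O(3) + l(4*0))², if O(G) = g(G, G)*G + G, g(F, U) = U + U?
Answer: 1764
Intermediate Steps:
g(F, U) = 2*U
l(Y) = (-9 + Y)*(7 + Y) (l(Y) = (7 + Y)*(-9 + Y) = (-9 + Y)*(7 + Y))
O(G) = G + 2*G² (O(G) = (2*G)*G + G = 2*G² + G = G + 2*G²)
(O(3) + l(4*0))² = (3*(1 + 2*3) + (-63 + (4*0)² - 8*0))² = (3*(1 + 6) + (-63 + 0² - 2*0))² = (3*7 + (-63 + 0 + 0))² = (21 - 63)² = (-42)² = 1764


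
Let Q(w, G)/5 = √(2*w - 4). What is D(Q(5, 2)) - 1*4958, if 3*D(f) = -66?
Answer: -4980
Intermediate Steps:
Q(w, G) = 5*√(-4 + 2*w) (Q(w, G) = 5*√(2*w - 4) = 5*√(-4 + 2*w))
D(f) = -22 (D(f) = (⅓)*(-66) = -22)
D(Q(5, 2)) - 1*4958 = -22 - 1*4958 = -22 - 4958 = -4980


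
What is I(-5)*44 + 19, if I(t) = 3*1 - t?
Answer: 371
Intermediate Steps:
I(t) = 3 - t
I(-5)*44 + 19 = (3 - 1*(-5))*44 + 19 = (3 + 5)*44 + 19 = 8*44 + 19 = 352 + 19 = 371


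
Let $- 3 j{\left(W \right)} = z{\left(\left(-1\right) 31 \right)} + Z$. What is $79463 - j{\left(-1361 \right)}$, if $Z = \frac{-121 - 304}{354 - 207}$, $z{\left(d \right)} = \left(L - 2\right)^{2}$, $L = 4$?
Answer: $\frac{35043346}{441} \approx 79463.0$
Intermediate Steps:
$z{\left(d \right)} = 4$ ($z{\left(d \right)} = \left(4 - 2\right)^{2} = 2^{2} = 4$)
$Z = - \frac{425}{147} \approx -2.8912$
$j{\left(W \right)} = - \frac{163}{441}$ ($j{\left(W \right)} = - \frac{4 - \frac{425}{147}}{3} = \left(- \frac{1}{3}\right) \frac{163}{147} = - \frac{163}{441}$)
$79463 - j{\left(-1361 \right)} = 79463 - - \frac{163}{441} = 79463 + \frac{163}{441} = \frac{35043346}{441}$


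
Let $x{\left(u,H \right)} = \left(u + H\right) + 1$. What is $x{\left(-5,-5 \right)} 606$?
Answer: $-5454$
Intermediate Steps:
$x{\left(u,H \right)} = 1 + H + u$ ($x{\left(u,H \right)} = \left(H + u\right) + 1 = 1 + H + u$)
$x{\left(-5,-5 \right)} 606 = \left(1 - 5 - 5\right) 606 = \left(-9\right) 606 = -5454$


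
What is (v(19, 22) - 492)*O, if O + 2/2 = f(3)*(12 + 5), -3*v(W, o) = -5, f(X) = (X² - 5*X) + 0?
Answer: 151513/3 ≈ 50504.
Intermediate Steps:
f(X) = X² - 5*X
v(W, o) = 5/3 (v(W, o) = -⅓*(-5) = 5/3)
O = -103 (O = -1 + (3*(-5 + 3))*(12 + 5) = -1 + (3*(-2))*17 = -1 - 6*17 = -1 - 102 = -103)
(v(19, 22) - 492)*O = (5/3 - 492)*(-103) = -1471/3*(-103) = 151513/3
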